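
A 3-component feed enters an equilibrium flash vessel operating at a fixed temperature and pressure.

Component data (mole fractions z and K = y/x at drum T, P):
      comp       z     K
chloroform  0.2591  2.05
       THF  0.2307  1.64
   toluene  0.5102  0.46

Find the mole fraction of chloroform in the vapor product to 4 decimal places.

Rachford–Rice: g(ψ) = Σ zᵢ(Kᵢ−1)/(1+ψ(Kᵢ−1)) = 0.
Feasibility: ΣzᵢKᵢ = 1.1442, Σzᵢ/Kᵢ = 1.3762 — both > 1, two phases present.
Newton–Raphson from ψ = 0.59:
  ψ = 0.5900: g = -0.12916, g' = -0.4791 → ψ = 0.3204
  ψ = 0.3204: g = -0.00706, g' = -0.4425 → ψ = 0.3045
Converged at ψ = 0.3045.
Compositions from xᵢ = zᵢ/(1+ψ(Kᵢ−1)), yᵢ = Kᵢxᵢ:
  chloroform: x = 0.1963, y = 0.4025
  THF: x = 0.1931, y = 0.3166
  toluene: x = 0.6106, y = 0.2809

y_chloroform = 0.4025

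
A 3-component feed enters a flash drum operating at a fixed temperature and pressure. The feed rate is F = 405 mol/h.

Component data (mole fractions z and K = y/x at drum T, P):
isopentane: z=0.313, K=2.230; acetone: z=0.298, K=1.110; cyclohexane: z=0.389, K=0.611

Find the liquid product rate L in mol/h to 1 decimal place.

L = 73.7 mol/h

Newton iteration, V/F⁰ = 0.5:
  V/F = 0.500: g = 0.0816, g' = -0.276 → V/F = 0.796
  V/F = 0.796: g = 0.0054, g' = -0.247 → V/F = 0.818
Converged at V/F = 0.818.
Then V = V/F·F = 0.8181·405 = 331.3 mol/h and L = F − V = 73.7 mol/h.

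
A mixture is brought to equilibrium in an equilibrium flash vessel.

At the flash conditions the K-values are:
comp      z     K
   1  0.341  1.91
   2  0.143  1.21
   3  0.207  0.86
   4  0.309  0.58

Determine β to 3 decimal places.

β = 0.699

Let β = V/F and solve Σ zᵢ(Kᵢ−1)/(1+β(Kᵢ−1)) = 0.
Feasibility: ΣzᵢKᵢ = 1.182, Σzᵢ/Kᵢ = 1.070 — both > 1, two phases present.
Newton iteration, β⁰ = 0.5:
  β = 0.500: g = 0.0450, g' = -0.231 → β = 0.695
  β = 0.695: g = 0.0009, g' = -0.224 → β = 0.699
Converged at β = 0.699.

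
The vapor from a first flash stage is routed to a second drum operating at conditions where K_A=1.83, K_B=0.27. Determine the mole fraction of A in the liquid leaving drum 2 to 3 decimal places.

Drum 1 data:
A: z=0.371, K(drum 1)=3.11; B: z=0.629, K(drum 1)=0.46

x_A (drum 2) = 0.468

Drum 1:
Rachford–Rice: g(ψ₁) = Σ zᵢ(Kᵢ−1)/(1+ψ₁(Kᵢ−1)) = 0.
Check two-phase: ΣzᵢKᵢ = 1.443 > 1 and Σzᵢ/Kᵢ = 1.487 > 1, so g(0) = 0.443 > 0 and g(1) = -0.487 < 0.
Newton–Raphson from ψ₁ = 0.5:
  ψ₁ = 0.500: g = -0.0844, g' = -0.735 → ψ₁ = 0.385
  ψ₁ = 0.385: g = 0.0029, g' = -0.795 → ψ₁ = 0.389
Converged at ψ₁ = 0.389.
Drum-1 compositions:
  A: x = 0.204, y = 0.634
  B: x = 0.796, y = 0.366
Drum-2 feed = drum-1 vapor: z₂ = (0.6337, 0.3663).
Drum 2:
Newton–Raphson from ψ₂ = 0.5:
  ψ₂ = 0.500: g = -0.0493, g' = -0.702 → ψ₂ = 0.430
  ψ₂ = 0.430: g = -0.0019, g' = -0.652 → ψ₂ = 0.427
Converged at ψ₂ = 0.427.
  A: x = 0.468, y = 0.856
  B: x = 0.532, y = 0.144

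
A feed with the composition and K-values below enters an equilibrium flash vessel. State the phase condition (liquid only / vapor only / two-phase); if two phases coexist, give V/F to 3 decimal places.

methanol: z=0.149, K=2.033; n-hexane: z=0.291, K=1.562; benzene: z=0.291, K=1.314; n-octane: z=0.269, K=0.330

ΣzᵢKᵢ = 1.229; Σzᵢ/Kᵢ = 1.296.
Both exceed 1, so a two-phase solution exists.
Let ψ = V/F and solve Σ zᵢ(Kᵢ−1)/(1+ψ(Kᵢ−1)) = 0.
Iterate (Newton) starting at ψ = 0.65:
  ψ = 0.650: g = -0.0315, g' = -0.505 → ψ = 0.588
  ψ = 0.588: g = -0.0014, g' = -0.462 → ψ = 0.585
Converged at ψ = 0.585.

two-phase, V/F = 0.585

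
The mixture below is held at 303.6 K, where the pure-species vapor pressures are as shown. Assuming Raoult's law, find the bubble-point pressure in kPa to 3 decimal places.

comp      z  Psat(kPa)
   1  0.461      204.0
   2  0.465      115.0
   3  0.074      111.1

At the bubble point ψ → 0, so ΣzᵢKᵢ = 1 with Kᵢ = Pᵢˢᵃᵗ/P ⇒ P = ΣzᵢPᵢˢᵃᵗ.
P = 0.461·204.0 + 0.465·115.0 + 0.074·111.1 = 155.740 kPa

Pbub = 155.740 kPa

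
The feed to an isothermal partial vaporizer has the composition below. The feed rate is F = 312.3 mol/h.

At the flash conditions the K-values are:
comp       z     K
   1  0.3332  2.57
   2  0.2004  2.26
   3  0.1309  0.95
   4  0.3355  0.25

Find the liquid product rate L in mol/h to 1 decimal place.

L = 142.3 mol/h

Let ψ = V/F and solve Σ zᵢ(Kᵢ−1)/(1+ψ(Kᵢ−1)) = 0.
Feasibility: ΣzᵢKᵢ = 1.5175, Σzᵢ/Kᵢ = 1.6981 — both > 1, two phases present.
Iterate (Newton) starting at ψ = 0.48:
  ψ = 0.4800: g = 0.05579, g' = -0.8517 → ψ = 0.5455
  ψ = 0.5455: g = -0.00114, g' = -0.8909 → ψ = 0.5442
Converged at ψ = 0.5442.
Then V = ψ·F = 0.5442·312.3 = 170.0 mol/h and L = F − V = 142.3 mol/h.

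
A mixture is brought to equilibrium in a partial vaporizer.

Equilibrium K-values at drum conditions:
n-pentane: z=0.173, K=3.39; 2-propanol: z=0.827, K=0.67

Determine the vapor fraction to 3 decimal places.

Newton iteration, ψ⁰ = 0.37:
  ψ = 0.370: g = -0.0914, g' = -0.395 → ψ = 0.139
  ψ = 0.139: g = 0.0246, g' = -0.656 → ψ = 0.176
  ψ = 0.176: g = 0.0013, g' = -0.591 → ψ = 0.178
Converged at ψ = 0.178.

ψ = 0.178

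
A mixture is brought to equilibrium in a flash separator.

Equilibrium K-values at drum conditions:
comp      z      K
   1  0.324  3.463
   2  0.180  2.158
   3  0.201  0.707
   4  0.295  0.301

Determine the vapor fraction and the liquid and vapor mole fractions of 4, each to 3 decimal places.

ψ = 0.621, x_4 = 0.522, y_4 = 0.157

Material balance + equilibrium reduce to Σ zᵢ(Kᵢ−1)/(1+ψ(Kᵢ−1)) = 0.
Check two-phase: ΣzᵢKᵢ = 1.741 > 1 and Σzᵢ/Kᵢ = 1.441 > 1, so g(0) = 0.741 > 0 and g(1) = -0.441 < 0.
Newton iteration, ψ⁰ = 0.5:
  ψ = 0.500: g = 0.1036, g' = -0.856 → ψ = 0.621
Converged at ψ = 0.621.
Compositions from xᵢ = zᵢ/(1+ψ(Kᵢ−1)), yᵢ = Kᵢxᵢ:
  1: x = 0.128, y = 0.443
  2: x = 0.105, y = 0.226
  3: x = 0.246, y = 0.174
  4: x = 0.522, y = 0.157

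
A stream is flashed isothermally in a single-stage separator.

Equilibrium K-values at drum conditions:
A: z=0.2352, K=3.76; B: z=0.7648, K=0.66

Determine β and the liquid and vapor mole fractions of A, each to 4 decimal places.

Rachford–Rice: g(β) = Σ zᵢ(Kᵢ−1)/(1+β(Kᵢ−1)) = 0.
g(0) = ΣzᵢKᵢ − 1 = 0.3891 and g(1) = 1 − Σzᵢ/Kᵢ = -0.2213, so a root lies in (0, 1).
Binary case is linear: z₁(K₁−1)(1+β(K₂−1)) + z₂(K₂−1)(1+β(K₁−1)) = 0
⇒ β = [z₁(K₁−1)+z₂(K₂−1)] / [−(K₁−1)(K₂−1)] = 0.38912/0.93840 = 0.4147
Compositions from xᵢ = zᵢ/(1+β(Kᵢ−1)), yᵢ = Kᵢxᵢ:
  A: x = 0.1097, y = 0.4124
  B: x = 0.8903, y = 0.5876

β = 0.4147, x_A = 0.1097, y_A = 0.4124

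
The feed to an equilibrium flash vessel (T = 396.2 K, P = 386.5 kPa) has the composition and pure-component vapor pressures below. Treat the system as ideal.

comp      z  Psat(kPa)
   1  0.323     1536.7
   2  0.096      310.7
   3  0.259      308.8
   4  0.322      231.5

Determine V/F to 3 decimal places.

V/F = 0.826

Raoult's law: Kᵢ = Pᵢˢᵃᵗ/P = Pᵢˢᵃᵗ/386.5.
  K_1 = 1536.7/386.5 = 3.97594, K_2 = 310.7/386.5 = 0.80388, K_3 = 308.8/386.5 = 0.79897, K_4 = 231.5/386.5 = 0.59897
Rachford–Rice: g(V/F) = Σ zᵢ(Kᵢ−1)/(1+V/F(Kᵢ−1)) = 0.
Feasibility: ΣzᵢKᵢ = 1.761, Σzᵢ/Kᵢ = 1.062 — both > 1, two phases present.
Newton–Raphson from V/F = 0.5:
  V/F = 0.500: g = 0.1461, g' = -0.561 → V/F = 0.761
  V/F = 0.761: g = 0.0252, g' = -0.396 → V/F = 0.824
  V/F = 0.824: g = 0.0007, g' = -0.376 → V/F = 0.826
Converged at V/F = 0.826.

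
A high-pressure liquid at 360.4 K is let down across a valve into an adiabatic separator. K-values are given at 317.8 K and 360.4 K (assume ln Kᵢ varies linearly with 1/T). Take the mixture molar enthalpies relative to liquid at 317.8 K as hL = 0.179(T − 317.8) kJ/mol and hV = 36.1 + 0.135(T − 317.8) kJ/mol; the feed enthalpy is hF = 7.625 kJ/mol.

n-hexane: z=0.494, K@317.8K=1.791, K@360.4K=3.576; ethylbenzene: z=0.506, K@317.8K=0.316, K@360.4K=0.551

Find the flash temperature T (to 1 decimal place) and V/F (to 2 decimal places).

T = 321.7 K, V/F = 0.19

Adiabatic flash: solve Rachford–Rice at each trial T, then check hF = ψ·hV(T) + (1−ψ)·hL(T).
  T = 317.8 K: K = (1.791, 0.316), RR gives ψ = 0.083, H_out = 2.979 kJ/mol
  T = 360.4 K: K = (3.576, 0.551), RR gives ψ = 0.904, H_out = 38.558 kJ/mol
  T = 339.1 K: K = (2.586, 0.425), RR gives ψ = 0.540, H_out = 22.786 kJ/mol
  T = 328.5 K: K = (2.167, 0.368), RR gives ψ = 0.348, H_out = 14.330 kJ/mol
  T = 323.1 K: K = (1.971, 0.341), RR gives ψ = 0.229, H_out = 9.166 kJ/mol
  T = 320.5 K: K = (1.881, 0.329), RR gives ψ = 0.162, H_out = 6.310 kJ/mol
  T = 321.8 K: K = (1.926, 0.335), RR gives ψ = 0.197, H_out = 7.775 kJ/mol
Linear interpolation between T = 320.5 (H_out = 6.310) and T = 321.8 (H_out = 7.775) on hF = 7.625 gives T ≈ 321.7 K, at which ψ = 0.19.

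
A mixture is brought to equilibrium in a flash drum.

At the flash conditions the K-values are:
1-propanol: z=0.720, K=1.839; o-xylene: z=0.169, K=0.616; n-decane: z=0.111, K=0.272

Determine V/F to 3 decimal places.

Rachford–Rice: g(V/F) = Σ zᵢ(Kᵢ−1)/(1+V/F(Kᵢ−1)) = 0.
Feasibility: ΣzᵢKᵢ = 1.458, Σzᵢ/Kᵢ = 1.074 — both > 1, two phases present.
Iterate (Newton) starting at V/F = 0.54:
  V/F = 0.540: g = 0.2007, g' = -0.439 → V/F = 0.997
  V/F = 0.997: g = -0.0707, g' = -0.997 → V/F = 0.926
  V/F = 0.926: g = -0.0086, g' = -0.774 → V/F = 0.915
Converged at V/F = 0.915.

V/F = 0.915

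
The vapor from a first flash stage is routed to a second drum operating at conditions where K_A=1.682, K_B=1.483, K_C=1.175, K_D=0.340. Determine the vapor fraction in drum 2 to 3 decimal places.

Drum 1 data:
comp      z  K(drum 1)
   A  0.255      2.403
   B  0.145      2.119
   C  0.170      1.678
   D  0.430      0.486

V/F (drum 2) = 0.321

Drum 1:
Newton–Raphson from ψ₁ = 0.4:
  ψ₁ = 0.400: g = 0.1537, g' = -0.521 → ψ₁ = 0.695
  ψ₁ = 0.695: g = 0.0069, g' = -0.497 → ψ₁ = 0.709
Converged at ψ₁ = 0.709.
Drum-1 compositions:
  A: x = 0.128, y = 0.307
  B: x = 0.081, y = 0.171
  C: x = 0.115, y = 0.193
  D: x = 0.676, y = 0.329
Drum-2 feed = drum-1 vapor: z₂ = (0.3072, 0.1713, 0.1927, 0.3288).
Drum 2:
Let ψ₂ = V/F and solve Σ zᵢ(Kᵢ−1)/(1+ψ₂(Kᵢ−1)) = 0.
g(0) = ΣzᵢKᵢ − 1 = 0.109 and g(1) = 1 − Σzᵢ/Kᵢ = -0.429, so a root lies in (0, 1).
Newton–Raphson from ψ₂ = 0.5:
  ψ₂ = 0.500: g = -0.0699, g' = -0.429 → ψ₂ = 0.337
  ψ₂ = 0.337: g = -0.0057, g' = -0.366 → ψ₂ = 0.322
  ψ₂ = 0.322: g = -0.0000, g' = -0.362 → ψ₂ = 0.321
Converged at ψ₂ = 0.321.
  A: x = 0.252, y = 0.424
  B: x = 0.148, y = 0.220
  C: x = 0.182, y = 0.214
  D: x = 0.417, y = 0.142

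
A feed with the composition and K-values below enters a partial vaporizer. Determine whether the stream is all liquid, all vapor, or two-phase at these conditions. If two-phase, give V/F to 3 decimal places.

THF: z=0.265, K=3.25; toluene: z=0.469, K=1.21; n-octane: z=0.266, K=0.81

all vapor

ΣzᵢKᵢ = 1.644; Σzᵢ/Kᵢ = 0.798.
Since Σzᵢ/Kᵢ < 1 the mixture is above its dew point — single vapor phase.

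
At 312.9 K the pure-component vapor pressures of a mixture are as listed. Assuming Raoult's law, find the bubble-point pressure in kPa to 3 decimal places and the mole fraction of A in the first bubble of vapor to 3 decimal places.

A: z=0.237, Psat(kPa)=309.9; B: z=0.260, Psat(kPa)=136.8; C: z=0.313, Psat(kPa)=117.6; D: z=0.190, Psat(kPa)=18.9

Pbub = 149.414 kPa, y_A = 0.492

At the bubble point ψ → 0, so ΣzᵢKᵢ = 1 with Kᵢ = Pᵢˢᵃᵗ/P ⇒ P = ΣzᵢPᵢˢᵃᵗ.
P = 0.237·309.9 + 0.260·136.8 + 0.313·117.6 + 0.190·18.9 = 149.414 kPa
yᵢ = zᵢPᵢˢᵃᵗ/P ⇒ y_A = 0.237·309.9/149.414 = 0.492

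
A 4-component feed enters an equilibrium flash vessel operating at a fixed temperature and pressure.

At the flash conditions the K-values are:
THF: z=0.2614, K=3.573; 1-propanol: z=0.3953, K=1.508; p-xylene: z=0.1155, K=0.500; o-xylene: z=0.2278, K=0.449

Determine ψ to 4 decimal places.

ψ = 0.8765

Let ψ = V/F and solve Σ zᵢ(Kᵢ−1)/(1+ψ(Kᵢ−1)) = 0.
Feasibility: ΣzᵢKᵢ = 1.6901, Σzᵢ/Kᵢ = 1.0736 — both > 1, two phases present.
Newton–Raphson from ψ = 0.5:
  ψ = 0.5000: g = 0.20404, g' = -0.5790 → ψ = 0.8524
  ψ = 0.8524: g = 0.01342, g' = -0.5530 → ψ = 0.8767
  ψ = 0.8767: g = -0.00011, g' = -0.5624 → ψ = 0.8765
Converged at ψ = 0.8765.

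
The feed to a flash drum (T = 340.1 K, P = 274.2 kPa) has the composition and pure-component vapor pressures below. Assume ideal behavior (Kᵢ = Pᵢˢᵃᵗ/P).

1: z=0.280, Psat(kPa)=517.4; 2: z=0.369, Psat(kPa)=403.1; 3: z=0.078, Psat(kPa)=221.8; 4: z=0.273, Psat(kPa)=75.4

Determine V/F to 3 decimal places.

V/F = 0.471

Raoult's law: Kᵢ = Pᵢˢᵃᵗ/P = Pᵢˢᵃᵗ/274.2.
  K_1 = 517.4/274.2 = 1.88694, K_2 = 403.1/274.2 = 1.47009, K_3 = 221.8/274.2 = 0.80890, K_4 = 75.4/274.2 = 0.27498
Material balance + equilibrium reduce to Σ zᵢ(Kᵢ−1)/(1+V/F(Kᵢ−1)) = 0.
Check two-phase: ΣzᵢKᵢ = 1.209 > 1 and Σzᵢ/Kᵢ = 1.489 > 1, so g(0) = 0.209 > 0 and g(1) = -0.489 < 0.
Newton–Raphson from V/F = 0.32:
  V/F = 0.320: g = 0.0706, g' = -0.442 → V/F = 0.480
  V/F = 0.480: g = -0.0042, g' = -0.504 → V/F = 0.472
  V/F = 0.472: g = -0.0000, g' = -0.499 → V/F = 0.471
Converged at V/F = 0.471.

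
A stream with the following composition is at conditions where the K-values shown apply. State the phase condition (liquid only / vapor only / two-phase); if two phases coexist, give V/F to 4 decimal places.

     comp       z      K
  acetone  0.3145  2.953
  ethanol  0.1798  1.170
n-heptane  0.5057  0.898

ΣzᵢKᵢ = 1.5932; Σzᵢ/Kᵢ = 0.8233.
Since Σzᵢ/Kᵢ < 1 the mixture is above its dew point — single vapor phase.

vapor only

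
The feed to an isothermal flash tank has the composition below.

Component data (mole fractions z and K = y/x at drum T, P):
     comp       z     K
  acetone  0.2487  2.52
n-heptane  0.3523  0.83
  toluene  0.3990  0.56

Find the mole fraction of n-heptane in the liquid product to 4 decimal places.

x_n-heptane = 0.3703

Material balance + equilibrium reduce to Σ zᵢ(Kᵢ−1)/(1+β(Kᵢ−1)) = 0.
g(0) = ΣzᵢKᵢ − 1 = 0.1426 and g(1) = 1 − Σzᵢ/Kᵢ = -0.2356, so a root lies in (0, 1).
Newton–Raphson from β = 0.5:
  β = 0.5000: g = -0.07575, g' = -0.3246 → β = 0.2667
  β = 0.2667: g = 0.00736, g' = -0.4013 → β = 0.2850
  β = 0.2850: g = 0.00009, g' = -0.3920 → β = 0.2852
Converged at β = 0.2852.
Compositions from xᵢ = zᵢ/(1+β(Kᵢ−1)), yᵢ = Kᵢxᵢ:
  acetone: x = 0.1735, y = 0.4372
  n-heptane: x = 0.3703, y = 0.3073
  toluene: x = 0.4563, y = 0.2555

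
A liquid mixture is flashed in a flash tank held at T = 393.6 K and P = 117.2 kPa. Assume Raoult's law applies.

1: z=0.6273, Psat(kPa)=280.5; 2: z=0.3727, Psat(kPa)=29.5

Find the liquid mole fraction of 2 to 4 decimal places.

x_2 = 0.6506

Raoult's law: Kᵢ = Pᵢˢᵃᵗ/P = Pᵢˢᵃᵗ/117.2.
  K_1 = 280.5/117.2 = 2.393345, K_2 = 29.5/117.2 = 0.251706
Iterate (Newton) starting at ψ = 0.5:
  ψ = 0.5000: g = 0.06954, g' = -0.9558 → ψ = 0.5728
  ψ = 0.5728: g = -0.00196, g' = -1.0158 → ψ = 0.5708
Converged at ψ = 0.5708.
Compositions from xᵢ = zᵢ/(1+ψ(Kᵢ−1)), yᵢ = Kᵢxᵢ:
  1: x = 0.3494, y = 0.8362
  2: x = 0.6506, y = 0.1638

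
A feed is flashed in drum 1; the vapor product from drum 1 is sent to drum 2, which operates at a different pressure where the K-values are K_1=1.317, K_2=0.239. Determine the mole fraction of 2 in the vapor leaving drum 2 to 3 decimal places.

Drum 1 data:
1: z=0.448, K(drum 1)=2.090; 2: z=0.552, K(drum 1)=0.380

y_2 (drum 2) = 0.070

Drum 1:
Binary case is linear: z₁(K₁−1)(1+ψ₁(K₂−1)) + z₂(K₂−1)(1+ψ₁(K₁−1)) = 0
⇒ ψ₁ = [z₁(K₁−1)+z₂(K₂−1)] / [−(K₁−1)(K₂−1)] = 0.1461/0.6758 = 0.216
Drum-1 compositions:
  1: x = 0.363, y = 0.758
  2: x = 0.637, y = 0.242
Drum-2 feed = drum-1 vapor: z₂ = (0.7578, 0.2422).
Drum 2:
Rachford–Rice: g(ψ₂) = Σ zᵢ(Kᵢ−1)/(1+ψ₂(Kᵢ−1)) = 0.
Feasibility: ΣzᵢKᵢ = 1.056, Σzᵢ/Kᵢ = 1.589 — both > 1, two phases present.
Newton–Raphson from ψ₂ = 0.49:
  ψ₂ = 0.490: g = -0.0860, g' = -0.414 → ψ₂ = 0.282
  ψ₂ = 0.282: g = -0.0142, g' = -0.292 → ψ₂ = 0.233
  ψ₂ = 0.233: g = -0.0005, g' = -0.273 → ψ₂ = 0.232
Converged at ψ₂ = 0.232.
  1: x = 0.706, y = 0.930
  2: x = 0.294, y = 0.070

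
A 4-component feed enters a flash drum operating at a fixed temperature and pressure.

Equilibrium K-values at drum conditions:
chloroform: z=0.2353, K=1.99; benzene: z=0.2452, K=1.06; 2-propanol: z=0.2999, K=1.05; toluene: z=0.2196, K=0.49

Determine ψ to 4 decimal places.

ψ = 0.6634

Rachford–Rice: g(ψ) = Σ zᵢ(Kᵢ−1)/(1+ψ(Kᵢ−1)) = 0.
Check two-phase: ΣzᵢKᵢ = 1.1507 > 1 and Σzᵢ/Kᵢ = 1.0833 > 1, so g(0) = 0.1507 > 0 and g(1) = -0.0833 < 0.
Newton iteration, ψ⁰ = 0.49:
  ψ = 0.4900: g = 0.03648, g' = -0.2076 → ψ = 0.6657
  ψ = 0.6657: g = -0.00049, g' = -0.2162 → ψ = 0.6634
Converged at ψ = 0.6634.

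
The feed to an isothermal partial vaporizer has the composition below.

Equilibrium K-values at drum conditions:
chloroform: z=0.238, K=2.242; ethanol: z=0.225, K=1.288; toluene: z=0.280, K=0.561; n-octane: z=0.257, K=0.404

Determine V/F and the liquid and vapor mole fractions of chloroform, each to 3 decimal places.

Rachford–Rice: g(V/F) = Σ zᵢ(Kᵢ−1)/(1+V/F(Kᵢ−1)) = 0.
Check two-phase: ΣzᵢKᵢ = 1.084 > 1 and Σzᵢ/Kᵢ = 1.416 > 1, so g(0) = 0.084 > 0 and g(1) = -0.416 < 0.
Newton iteration, V/F⁰ = 0.5:
  V/F = 0.500: g = -0.1367, g' = -0.428 → V/F = 0.180
  V/F = 0.180: g = -0.0021, g' = -0.440 → V/F = 0.176
Converged at V/F = 0.176.
Compositions from xᵢ = zᵢ/(1+V/F(Kᵢ−1)), yᵢ = Kᵢxᵢ:
  chloroform: x = 0.195, y = 0.438
  ethanol: x = 0.214, y = 0.276
  toluene: x = 0.303, y = 0.170
  n-octane: x = 0.287, y = 0.116

V/F = 0.176, x_chloroform = 0.195, y_chloroform = 0.438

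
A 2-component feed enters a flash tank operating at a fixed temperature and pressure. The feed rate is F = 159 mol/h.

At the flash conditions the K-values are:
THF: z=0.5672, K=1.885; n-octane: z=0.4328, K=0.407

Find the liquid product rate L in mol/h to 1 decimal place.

L = 84.7 mol/h

Rachford–Rice: g(V/F) = Σ zᵢ(Kᵢ−1)/(1+V/F(Kᵢ−1)) = 0.
Check two-phase: ΣzᵢKᵢ = 1.2453 > 1 and Σzᵢ/Kᵢ = 1.3643 > 1, so g(0) = 0.2453 > 0 and g(1) = -0.3643 < 0.
Binary case is linear: z₁(K₁−1)(1+V/F(K₂−1)) + z₂(K₂−1)(1+V/F(K₁−1)) = 0
⇒ V/F = [z₁(K₁−1)+z₂(K₂−1)] / [−(K₁−1)(K₂−1)] = 0.24532/0.52480 = 0.4675
Then V = V/F·F = 0.4675·159 = 74.3 mol/h and L = F − V = 84.7 mol/h.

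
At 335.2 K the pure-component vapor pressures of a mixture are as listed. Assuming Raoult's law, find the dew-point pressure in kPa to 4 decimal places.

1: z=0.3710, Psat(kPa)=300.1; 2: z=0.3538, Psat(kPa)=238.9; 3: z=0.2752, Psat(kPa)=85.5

At the dew point ψ → 1, so Σzᵢ/Kᵢ = 1 with Kᵢ = Pᵢˢᵃᵗ/P ⇒ 1/P = Σzᵢ/Pᵢˢᵃᵗ.
1/P = 0.3710/300.1 + 0.3538/238.9 + 0.2752/85.5 = 0.0059359 ⇒ P = 168.4658 kPa

Pdew = 168.4658 kPa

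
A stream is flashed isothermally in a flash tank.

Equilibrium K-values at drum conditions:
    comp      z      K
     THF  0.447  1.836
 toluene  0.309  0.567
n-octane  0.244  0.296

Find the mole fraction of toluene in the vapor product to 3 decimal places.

Material balance + equilibrium reduce to Σ zᵢ(Kᵢ−1)/(1+β(Kᵢ−1)) = 0.
Check two-phase: ΣzᵢKᵢ = 1.068 > 1 and Σzᵢ/Kᵢ = 1.613 > 1, so g(0) = 0.068 > 0 and g(1) = -0.613 < 0.
Newton–Raphson from β = 0.34:
  β = 0.340: g = -0.0917, g' = -0.478 → β = 0.148
  β = 0.148: g = -0.0022, g' = -0.464 → β = 0.143
Converged at β = 0.143.
Compositions from xᵢ = zᵢ/(1+β(Kᵢ−1)), yᵢ = Kᵢxᵢ:
  THF: x = 0.399, y = 0.733
  toluene: x = 0.329, y = 0.187
  n-octane: x = 0.271, y = 0.080

y_toluene = 0.187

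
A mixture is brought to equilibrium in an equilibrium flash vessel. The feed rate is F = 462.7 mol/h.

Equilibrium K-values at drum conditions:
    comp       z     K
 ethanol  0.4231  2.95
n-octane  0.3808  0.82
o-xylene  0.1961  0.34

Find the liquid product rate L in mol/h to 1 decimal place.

Material balance + equilibrium reduce to Σ zᵢ(Kᵢ−1)/(1+ψ(Kᵢ−1)) = 0.
Check two-phase: ΣzᵢKᵢ = 1.6271 > 1 and Σzᵢ/Kᵢ = 1.1846 > 1, so g(0) = 0.6271 > 0 and g(1) = -0.1846 < 0.
Iterate (Newton) starting at ψ = 0.57:
  ψ = 0.5700: g = 0.10688, g' = -0.5957 → ψ = 0.7494
  ψ = 0.7494: g = -0.00013, g' = -0.6165 → ψ = 0.7492
Converged at ψ = 0.7492.
Then V = ψ·F = 0.7492·462.7 = 346.7 mol/h and L = F − V = 116.0 mol/h.

L = 116.0 mol/h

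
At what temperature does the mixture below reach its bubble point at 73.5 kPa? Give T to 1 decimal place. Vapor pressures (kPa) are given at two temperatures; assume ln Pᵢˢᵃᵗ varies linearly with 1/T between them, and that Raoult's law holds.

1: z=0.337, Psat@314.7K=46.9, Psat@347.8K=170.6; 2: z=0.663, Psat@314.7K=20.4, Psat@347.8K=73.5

Bubble-point temperature: ΣzᵢPᵢˢᵃᵗ(T) = P. Interpolate ln Pᵢˢᵃᵗ = aᵢ + bᵢ/T.
  T = 314.7 K: ΣzᵢPᵢˢᵃᵗ = 29.33 kPa
  T = 347.8 K: ΣzᵢPᵢˢᵃᵗ = 106.22 kPa
  T = 331.2 K: ΣzᵢPᵢˢᵃᵗ = 57.53 kPa
  T = 339.5 K: ΣzᵢPᵢˢᵃᵗ = 78.76 kPa
  T = 335.4 K: ΣzᵢPᵢˢᵃᵗ = 67.57 kPa
  T = 337.4 K: ΣzᵢPᵢˢᵃᵗ = 72.85 kPa
Interpolating between 337.4 K and 339.5 K gives T ≈ 337.6 K.

T = 337.6 K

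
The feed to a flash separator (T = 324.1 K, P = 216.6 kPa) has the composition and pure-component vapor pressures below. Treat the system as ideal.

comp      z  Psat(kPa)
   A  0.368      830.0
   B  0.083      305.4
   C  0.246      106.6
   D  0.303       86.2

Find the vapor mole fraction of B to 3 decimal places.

Raoult's law: Kᵢ = Pᵢˢᵃᵗ/P = Pᵢˢᵃᵗ/216.6.
  K_A = 830.0/216.6 = 3.83195, K_B = 305.4/216.6 = 1.40997, K_C = 106.6/216.6 = 0.49215, K_D = 86.2/216.6 = 0.39797
Newton–Raphson from V/F = 0.46:
  V/F = 0.460: g = 0.0659, g' = -0.885 → V/F = 0.535
  V/F = 0.535: g = 0.0020, g' = -0.835 → V/F = 0.537
Converged at V/F = 0.537.
Compositions from xᵢ = zᵢ/(1+V/F(Kᵢ−1)), yᵢ = Kᵢxᵢ:
  A: x = 0.146, y = 0.559
  B: x = 0.068, y = 0.096
  C: x = 0.338, y = 0.166
  D: x = 0.448, y = 0.178

y_B = 0.096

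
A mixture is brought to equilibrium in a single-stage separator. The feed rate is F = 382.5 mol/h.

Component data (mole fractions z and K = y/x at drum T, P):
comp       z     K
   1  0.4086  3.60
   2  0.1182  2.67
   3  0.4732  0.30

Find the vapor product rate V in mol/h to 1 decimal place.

V = 210.9 mol/h

Material balance + equilibrium reduce to Σ zᵢ(Kᵢ−1)/(1+V/F(Kᵢ−1)) = 0.
Feasibility: ΣzᵢKᵢ = 1.9285, Σzᵢ/Kᵢ = 1.7351 — both > 1, two phases present.
Newton–Raphson from V/F = 0.5:
  V/F = 0.5000: g = 0.05987, g' = -1.1688 → V/F = 0.5512
  V/F = 0.5512: g = 0.00005, g' = -1.1707 → V/F = 0.5513
Converged at V/F = 0.5513.
Then V = V/F·F = 0.5513·382.5 = 210.9 mol/h and L = F − V = 171.6 mol/h.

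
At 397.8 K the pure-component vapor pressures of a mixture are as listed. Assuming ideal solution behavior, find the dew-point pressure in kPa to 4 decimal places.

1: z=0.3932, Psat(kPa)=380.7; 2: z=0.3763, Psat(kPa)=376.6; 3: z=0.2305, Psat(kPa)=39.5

At the dew point ψ → 1, so Σzᵢ/Kᵢ = 1 with Kᵢ = Pᵢˢᵃᵗ/P ⇒ 1/P = Σzᵢ/Pᵢˢᵃᵗ.
1/P = 0.3932/380.7 + 0.3763/376.6 + 0.2305/39.5 = 0.0078675 ⇒ P = 127.1055 kPa

Pdew = 127.1055 kPa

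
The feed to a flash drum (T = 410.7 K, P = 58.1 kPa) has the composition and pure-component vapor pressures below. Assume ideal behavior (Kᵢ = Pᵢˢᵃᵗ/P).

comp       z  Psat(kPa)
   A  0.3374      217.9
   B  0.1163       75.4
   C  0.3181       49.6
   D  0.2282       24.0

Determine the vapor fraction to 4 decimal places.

ψ = 0.8233

Raoult's law: Kᵢ = Pᵢˢᵃᵗ/P = Pᵢˢᵃᵗ/58.1.
  K_A = 217.9/58.1 = 3.750430, K_B = 75.4/58.1 = 1.297762, K_C = 49.6/58.1 = 0.853701, K_D = 24.0/58.1 = 0.413081
Let ψ = V/F and solve Σ zᵢ(Kᵢ−1)/(1+ψ(Kᵢ−1)) = 0.
g(0) = ΣzᵢKᵢ − 1 = 0.7822 and g(1) = 1 − Σzᵢ/Kᵢ = -0.1046, so a root lies in (0, 1).
Iterate (Newton) starting at ψ = 0.5:
  ψ = 0.5000: g = 0.18107, g' = -0.6256 → ψ = 0.7894
  ψ = 0.7894: g = 0.01849, g' = -0.5422 → ψ = 0.8235
  ψ = 0.8235: g = -0.00011, g' = -0.5494 → ψ = 0.8233
Converged at ψ = 0.8233.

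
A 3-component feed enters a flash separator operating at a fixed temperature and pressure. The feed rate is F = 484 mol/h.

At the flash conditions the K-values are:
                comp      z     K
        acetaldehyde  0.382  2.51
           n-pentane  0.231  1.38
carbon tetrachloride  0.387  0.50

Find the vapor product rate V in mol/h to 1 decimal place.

Newton–Raphson from ψ = 0.63:
  ψ = 0.630: g = 0.0840, g' = -0.457 → ψ = 0.814
  ψ = 0.814: g = -0.0004, g' = -0.470 → ψ = 0.813
Converged at ψ = 0.813.
Then V = ψ·F = 0.8129·484 = 393.5 mol/h and L = F − V = 90.5 mol/h.

V = 393.5 mol/h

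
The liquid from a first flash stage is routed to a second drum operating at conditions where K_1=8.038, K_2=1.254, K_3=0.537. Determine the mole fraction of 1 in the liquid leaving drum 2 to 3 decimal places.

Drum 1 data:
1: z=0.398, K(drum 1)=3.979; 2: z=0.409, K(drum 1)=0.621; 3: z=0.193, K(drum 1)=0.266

Drum 1:
Newton–Raphson from ψ₁ = 0.47:
  ψ₁ = 0.470: g = 0.0891, g' = -0.942 → ψ₁ = 0.565
  ψ₁ = 0.565: g = 0.0030, g' = -0.889 → ψ₁ = 0.568
Converged at ψ₁ = 0.568.
Drum-1 compositions:
  1: x = 0.148, y = 0.588
  2: x = 0.521, y = 0.324
  3: x = 0.331, y = 0.088
Drum-2 feed = drum-1 liquid: z₂ = (0.1479, 0.5212, 0.3310).
Drum 2:
Rachford–Rice: g(ψ₂) = Σ zᵢ(Kᵢ−1)/(1+ψ₂(Kᵢ−1)) = 0.
Feasibility: ΣzᵢKᵢ = 2.020, Σzᵢ/Kᵢ = 1.050 — both > 1, two phases present.
Iterate (Newton) starting at ψ₂ = 0.5:
  ψ₂ = 0.500: g = 0.1483, g' = -0.505 → ψ₂ = 0.794
  ψ₂ = 0.794: g = 0.0259, g' = -0.369 → ψ₂ = 0.864
Converged at ψ₂ = 0.864.
  1: x = 0.021, y = 0.168
  2: x = 0.427, y = 0.536
  3: x = 0.552, y = 0.296

x_1 (drum 2) = 0.021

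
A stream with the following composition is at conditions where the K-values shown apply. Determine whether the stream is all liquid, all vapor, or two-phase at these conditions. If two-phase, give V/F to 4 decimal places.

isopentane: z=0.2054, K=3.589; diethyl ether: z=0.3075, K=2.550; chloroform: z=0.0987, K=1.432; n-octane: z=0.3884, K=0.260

two-phase, V/F = 0.5746

ΣzᵢKᵢ = 1.7636; Σzᵢ/Kᵢ = 1.7406.
Both exceed 1, so a two-phase solution exists.
Material balance + equilibrium reduce to Σ zᵢ(Kᵢ−1)/(1+ψ(Kᵢ−1)) = 0.
Newton iteration, ψ⁰ = 0.5:
  ψ = 0.5000: g = 0.07913, g' = -1.0443 → ψ = 0.5758
  ψ = 0.5758: g = -0.00128, g' = -1.0857 → ψ = 0.5746
Converged at ψ = 0.5746.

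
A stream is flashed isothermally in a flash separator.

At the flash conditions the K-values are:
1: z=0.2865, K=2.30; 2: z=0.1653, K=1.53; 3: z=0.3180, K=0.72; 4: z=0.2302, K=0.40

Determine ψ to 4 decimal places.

Rachford–Rice: g(ψ) = Σ zᵢ(Kᵢ−1)/(1+ψ(Kᵢ−1)) = 0.
Feasibility: ΣzᵢKᵢ = 1.2329, Σzᵢ/Kᵢ = 1.2498 — both > 1, two phases present.
Iterate (Newton) starting at ψ = 0.53:
  ψ = 0.5300: g = -0.01817, g' = -0.4106 → ψ = 0.4858
  ψ = 0.4858: g = -0.00003, g' = -0.4097 → ψ = 0.4857
Converged at ψ = 0.4857.

ψ = 0.4857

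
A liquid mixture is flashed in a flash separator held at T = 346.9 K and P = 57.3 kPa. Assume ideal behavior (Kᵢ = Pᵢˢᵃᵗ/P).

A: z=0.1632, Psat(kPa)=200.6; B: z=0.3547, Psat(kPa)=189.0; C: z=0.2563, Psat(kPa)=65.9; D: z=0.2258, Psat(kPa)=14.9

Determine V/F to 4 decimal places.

V/F = 0.8420

Raoult's law: Kᵢ = Pᵢˢᵃᵗ/P = Pᵢˢᵃᵗ/57.3.
  K_A = 200.6/57.3 = 3.500873, K_B = 189.0/57.3 = 3.298429, K_C = 65.9/57.3 = 1.150087, K_D = 14.9/57.3 = 0.260035
Rachford–Rice: g(V/F) = Σ zᵢ(Kᵢ−1)/(1+V/F(Kᵢ−1)) = 0.
Feasibility: ΣzᵢKᵢ = 2.0948, Σzᵢ/Kᵢ = 1.2454 — both > 1, two phases present.
Newton iteration, V/F⁰ = 0.5:
  V/F = 0.5000: g = 0.33126, g' = -0.9237 → V/F = 0.8586
  V/F = 0.8586: g = -0.02029, g' = -1.2493 → V/F = 0.8424
  V/F = 0.8424: g = -0.00042, g' = -1.1991 → V/F = 0.8420
Converged at V/F = 0.8420.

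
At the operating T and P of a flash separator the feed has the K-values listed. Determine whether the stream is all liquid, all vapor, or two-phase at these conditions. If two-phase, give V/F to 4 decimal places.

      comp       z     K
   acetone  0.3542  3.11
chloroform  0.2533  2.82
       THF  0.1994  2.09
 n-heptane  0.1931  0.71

ΣzᵢKᵢ = 2.3697; Σzᵢ/Kᵢ = 0.5711.
Since Σzᵢ/Kᵢ < 1 the mixture is above its dew point — single vapor phase.

all vapor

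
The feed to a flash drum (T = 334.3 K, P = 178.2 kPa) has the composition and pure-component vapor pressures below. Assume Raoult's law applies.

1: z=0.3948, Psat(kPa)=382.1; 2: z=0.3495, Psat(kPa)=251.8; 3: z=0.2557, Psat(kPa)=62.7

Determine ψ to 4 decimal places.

Raoult's law: Kᵢ = Pᵢˢᵃᵗ/P = Pᵢˢᵃᵗ/178.2.
  K_1 = 382.1/178.2 = 2.144220, K_2 = 251.8/178.2 = 1.413019, K_3 = 62.7/178.2 = 0.351852
Rachford–Rice: g(ψ) = Σ zᵢ(Kᵢ−1)/(1+ψ(Kᵢ−1)) = 0.
Check two-phase: ΣzᵢKᵢ = 1.4304 > 1 and Σzᵢ/Kᵢ = 1.1582 > 1, so g(0) = 0.4304 > 0 and g(1) = -0.1582 < 0.
Newton–Raphson from ψ = 0.5:
  ψ = 0.5000: g = 0.16180, g' = -0.4852 → ψ = 0.8335
  ψ = 0.8335: g = -0.02183, g' = -0.6765 → ψ = 0.8012
  ψ = 0.8012: g = -0.00062, g' = -0.6392 → ψ = 0.8002
Converged at ψ = 0.8002.

ψ = 0.8002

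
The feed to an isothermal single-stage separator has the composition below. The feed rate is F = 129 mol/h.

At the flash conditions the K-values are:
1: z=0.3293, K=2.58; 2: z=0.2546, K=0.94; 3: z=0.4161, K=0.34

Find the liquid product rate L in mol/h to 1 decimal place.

L = 91.3 mol/h

Rachford–Rice: g(ψ) = Σ zᵢ(Kᵢ−1)/(1+ψ(Kᵢ−1)) = 0.
Feasibility: ΣzᵢKᵢ = 1.2304, Σzᵢ/Kᵢ = 1.6223 — both > 1, two phases present.
Newton iteration, ψ⁰ = 0.47:
  ψ = 0.4700: g = -0.11527, g' = -0.6526 → ψ = 0.2934
  ψ = 0.2934: g = -0.00061, g' = -0.6635 → ψ = 0.2924
Converged at ψ = 0.2925.
Then V = ψ·F = 0.2925·129 = 37.7 mol/h and L = F − V = 91.3 mol/h.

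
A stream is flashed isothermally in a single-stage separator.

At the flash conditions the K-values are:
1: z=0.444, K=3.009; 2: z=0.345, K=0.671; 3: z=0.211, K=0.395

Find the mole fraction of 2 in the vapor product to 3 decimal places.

y_2 = 0.301

Rachford–Rice: g(ψ) = Σ zᵢ(Kᵢ−1)/(1+ψ(Kᵢ−1)) = 0.
g(0) = ΣzᵢKᵢ − 1 = 0.651 and g(1) = 1 − Σzᵢ/Kᵢ = -0.196, so a root lies in (0, 1).
Newton iteration, ψ⁰ = 0.43:
  ψ = 0.430: g = 0.1738, g' = -0.708 → ψ = 0.676
  ψ = 0.676: g = 0.0165, g' = -0.605 → ψ = 0.703
Converged at ψ = 0.703.
Compositions from xᵢ = zᵢ/(1+ψ(Kᵢ−1)), yᵢ = Kᵢxᵢ:
  1: x = 0.184, y = 0.554
  2: x = 0.449, y = 0.301
  3: x = 0.367, y = 0.145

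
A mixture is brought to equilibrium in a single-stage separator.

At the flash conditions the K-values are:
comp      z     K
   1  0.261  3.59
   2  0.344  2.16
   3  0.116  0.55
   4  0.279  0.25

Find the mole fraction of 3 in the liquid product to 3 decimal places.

Newton–Raphson from ψ = 0.39:
  ψ = 0.390: g = 0.2520, g' = -1.001 → ψ = 0.642
  ψ = 0.642: g = 0.0058, g' = -1.029 → ψ = 0.647
Converged at ψ = 0.647.
Compositions from xᵢ = zᵢ/(1+ψ(Kᵢ−1)), yᵢ = Kᵢxᵢ:
  1: x = 0.098, y = 0.350
  2: x = 0.196, y = 0.424
  3: x = 0.164, y = 0.090
  4: x = 0.542, y = 0.136

x_3 = 0.164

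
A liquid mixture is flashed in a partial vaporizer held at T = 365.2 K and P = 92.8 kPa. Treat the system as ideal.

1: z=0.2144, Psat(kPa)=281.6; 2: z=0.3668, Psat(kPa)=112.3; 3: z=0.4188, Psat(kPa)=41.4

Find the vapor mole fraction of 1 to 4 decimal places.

y_1 = 0.3479

Raoult's law: Kᵢ = Pᵢˢᵃᵗ/P = Pᵢˢᵃᵗ/92.8.
  K_1 = 281.6/92.8 = 3.034483, K_2 = 112.3/92.8 = 1.210129, K_3 = 41.4/92.8 = 0.446121
Material balance + equilibrium reduce to Σ zᵢ(Kᵢ−1)/(1+V/F(Kᵢ−1)) = 0.
Feasibility: ΣzᵢKᵢ = 1.2813, Σzᵢ/Kᵢ = 1.3125 — both > 1, two phases present.
Newton iteration, V/F⁰ = 0.33:
  V/F = 0.3300: g = 0.04921, g' = -0.5242 → V/F = 0.4239
  V/F = 0.4239: g = 0.00186, g' = -0.4889 → V/F = 0.4277
Converged at V/F = 0.4277.
Compositions from xᵢ = zᵢ/(1+V/F(Kᵢ−1)), yᵢ = Kᵢxᵢ:
  1: x = 0.1146, y = 0.3479
  2: x = 0.3366, y = 0.4073
  3: x = 0.5488, y = 0.2448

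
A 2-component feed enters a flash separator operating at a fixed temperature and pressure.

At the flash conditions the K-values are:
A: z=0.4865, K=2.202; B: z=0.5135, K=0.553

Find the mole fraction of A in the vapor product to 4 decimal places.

Binary case is linear: z₁(K₁−1)(1+ψ(K₂−1)) + z₂(K₂−1)(1+ψ(K₁−1)) = 0
⇒ ψ = [z₁(K₁−1)+z₂(K₂−1)] / [−(K₁−1)(K₂−1)] = 0.35524/0.53729 = 0.6612
Compositions from xᵢ = zᵢ/(1+ψ(Kᵢ−1)), yᵢ = Kᵢxᵢ:
  A: x = 0.2711, y = 0.5969
  B: x = 0.7289, y = 0.4031

y_A = 0.5969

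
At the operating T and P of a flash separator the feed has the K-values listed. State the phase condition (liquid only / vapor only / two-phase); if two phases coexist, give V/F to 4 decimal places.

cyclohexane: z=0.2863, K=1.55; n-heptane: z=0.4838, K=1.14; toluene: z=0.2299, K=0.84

ΣzᵢKᵢ = 1.1884; Σzᵢ/Kᵢ = 0.8828.
Since Σzᵢ/Kᵢ < 1 the mixture is above its dew point — single vapor phase.

vapor only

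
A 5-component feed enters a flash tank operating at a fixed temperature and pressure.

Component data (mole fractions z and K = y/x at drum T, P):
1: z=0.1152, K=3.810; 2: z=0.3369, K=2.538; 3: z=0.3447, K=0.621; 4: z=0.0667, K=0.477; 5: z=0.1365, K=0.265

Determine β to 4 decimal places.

β = 0.5865

Let β = V/F and solve Σ zᵢ(Kᵢ−1)/(1+β(Kᵢ−1)) = 0.
Check two-phase: ΣzᵢKᵢ = 1.5760 > 1 and Σzᵢ/Kᵢ = 1.3730 > 1, so g(0) = 0.5760 > 0 and g(1) = -0.3730 < 0.
Iterate (Newton) starting at β = 0.5:
  β = 0.5000: g = 0.06046, g' = -0.7051 → β = 0.5858
  β = 0.5858: g = 0.00054, g' = -0.6976 → β = 0.5865
Converged at β = 0.5865.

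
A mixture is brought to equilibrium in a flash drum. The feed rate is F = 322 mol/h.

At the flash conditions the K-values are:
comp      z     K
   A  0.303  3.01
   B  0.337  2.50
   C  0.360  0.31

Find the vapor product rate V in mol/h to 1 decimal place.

V = 231.3 mol/h

Rachford–Rice: g(β) = Σ zᵢ(Kᵢ−1)/(1+β(Kᵢ−1)) = 0.
g(0) = ΣzᵢKᵢ − 1 = 0.866 and g(1) = 1 − Σzᵢ/Kᵢ = -0.397, so a root lies in (0, 1).
Iterate (Newton) starting at β = 0.66:
  β = 0.660: g = 0.0597, g' = -0.996 → β = 0.720
  β = 0.720: g = -0.0017, g' = -1.056 → β = 0.718
Converged at β = 0.718.
Then V = β·F = 0.7183·322 = 231.3 mol/h and L = F − V = 90.7 mol/h.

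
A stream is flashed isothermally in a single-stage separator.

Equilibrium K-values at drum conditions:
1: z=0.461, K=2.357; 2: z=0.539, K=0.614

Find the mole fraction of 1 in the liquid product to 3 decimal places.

x_1 = 0.221

Let ψ = V/F and solve Σ zᵢ(Kᵢ−1)/(1+ψ(Kᵢ−1)) = 0.
Feasibility: ΣzᵢKᵢ = 1.418, Σzᵢ/Kᵢ = 1.073 — both > 1, two phases present.
Newton–Raphson from ψ = 0.69:
  ψ = 0.690: g = 0.0395, g' = -0.376 → ψ = 0.795
  ψ = 0.795: g = 0.0007, g' = -0.364 → ψ = 0.797
Converged at ψ = 0.797.
Compositions from xᵢ = zᵢ/(1+ψ(Kᵢ−1)), yᵢ = Kᵢxᵢ:
  1: x = 0.221, y = 0.522
  2: x = 0.779, y = 0.478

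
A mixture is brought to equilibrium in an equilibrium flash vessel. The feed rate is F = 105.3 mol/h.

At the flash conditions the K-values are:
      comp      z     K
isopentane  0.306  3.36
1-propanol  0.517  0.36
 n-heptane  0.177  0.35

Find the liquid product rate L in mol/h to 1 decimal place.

Newton iteration, V/F⁰ = 0.5:
  V/F = 0.500: g = -0.3258, g' = -0.981 → V/F = 0.168
  V/F = 0.168: g = 0.0174, g' = -1.234 → V/F = 0.182
Converged at V/F = 0.182.
Then V = V/F·F = 0.1822·105.3 = 19.2 mol/h and L = F − V = 86.1 mol/h.

L = 86.1 mol/h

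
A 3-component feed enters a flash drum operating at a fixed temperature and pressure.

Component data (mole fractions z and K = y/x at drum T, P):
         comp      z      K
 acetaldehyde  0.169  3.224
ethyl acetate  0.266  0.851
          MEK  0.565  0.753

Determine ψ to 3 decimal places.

Newton–Raphson from ψ = 0.5:
  ψ = 0.500: g = -0.0241, g' = -0.239 → ψ = 0.399
  ψ = 0.399: g = 0.0021, g' = -0.284 → ψ = 0.407
Converged at ψ = 0.407.

ψ = 0.407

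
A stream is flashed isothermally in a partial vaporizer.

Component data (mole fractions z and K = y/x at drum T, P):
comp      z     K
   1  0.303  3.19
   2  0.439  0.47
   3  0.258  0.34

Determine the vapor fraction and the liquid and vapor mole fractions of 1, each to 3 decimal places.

ψ = 0.205, x_1 = 0.209, y_1 = 0.667

Let ψ = V/F and solve Σ zᵢ(Kᵢ−1)/(1+ψ(Kᵢ−1)) = 0.
Check two-phase: ΣzᵢKᵢ = 1.261 > 1 and Σzᵢ/Kᵢ = 1.788 > 1, so g(0) = 0.261 > 0 and g(1) = -0.788 < 0.
Newton–Raphson from ψ = 0.5:
  ψ = 0.500: g = -0.2540, g' = -0.810 → ψ = 0.186
  ψ = 0.186: g = 0.0189, g' = -1.031 → ψ = 0.205
Converged at ψ = 0.205.
Compositions from xᵢ = zᵢ/(1+ψ(Kᵢ−1)), yᵢ = Kᵢxᵢ:
  1: x = 0.209, y = 0.667
  2: x = 0.493, y = 0.231
  3: x = 0.298, y = 0.101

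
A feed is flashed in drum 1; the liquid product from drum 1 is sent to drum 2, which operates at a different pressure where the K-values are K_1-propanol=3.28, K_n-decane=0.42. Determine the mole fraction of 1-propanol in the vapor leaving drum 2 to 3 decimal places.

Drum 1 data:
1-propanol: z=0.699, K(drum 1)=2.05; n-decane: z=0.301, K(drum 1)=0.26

y_1-propanol (drum 2) = 0.665

Drum 1:
Let ψ₁ = V/F and solve Σ zᵢ(Kᵢ−1)/(1+ψ₁(Kᵢ−1)) = 0.
g(0) = ΣzᵢKᵢ − 1 = 0.511 and g(1) = 1 − Σzᵢ/Kᵢ = -0.499, so a root lies in (0, 1).
Binary case is linear: z₁(K₁−1)(1+ψ₁(K₂−1)) + z₂(K₂−1)(1+ψ₁(K₁−1)) = 0
⇒ ψ₁ = [z₁(K₁−1)+z₂(K₂−1)] / [−(K₁−1)(K₂−1)] = 0.5112/0.7770 = 0.658
Drum-1 compositions:
  1-propanol: x = 0.413, y = 0.847
  n-decane: x = 0.587, y = 0.153
Drum-2 feed = drum-1 liquid: z₂ = (0.4134, 0.5866).
Drum 2:
Material balance + equilibrium reduce to Σ zᵢ(Kᵢ−1)/(1+ψ₂(Kᵢ−1)) = 0.
Check two-phase: ΣzᵢKᵢ = 1.602 > 1 and Σzᵢ/Kᵢ = 1.523 > 1, so g(0) = 0.602 > 0 and g(1) = -0.523 < 0.
Binary case is linear: z₁(K₁−1)(1+ψ₂(K₂−1)) + z₂(K₂−1)(1+ψ₂(K₁−1)) = 0
⇒ ψ₂ = [z₁(K₁−1)+z₂(K₂−1)] / [−(K₁−1)(K₂−1)] = 0.6023/1.3224 = 0.455
  1-propanol: x = 0.203, y = 0.665
  n-decane: x = 0.797, y = 0.335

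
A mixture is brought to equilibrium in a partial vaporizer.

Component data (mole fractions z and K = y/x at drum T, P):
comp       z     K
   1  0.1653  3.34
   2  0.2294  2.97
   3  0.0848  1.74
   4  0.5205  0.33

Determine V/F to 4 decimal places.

Material balance + equilibrium reduce to Σ zᵢ(Kᵢ−1)/(1+V/F(Kᵢ−1)) = 0.
Check two-phase: ΣzᵢKᵢ = 1.5527 > 1 and Σzᵢ/Kᵢ = 1.7527 > 1, so g(0) = 0.5527 > 0 and g(1) = -0.7527 < 0.
Iterate (Newton) starting at V/F = 0.5:
  V/F = 0.5000: g = -0.07269, g' = -0.9713 → V/F = 0.4252
  V/F = 0.4252: g = -0.00007, g' = -0.9748 → V/F = 0.4251
Converged at V/F = 0.4251.

V/F = 0.4251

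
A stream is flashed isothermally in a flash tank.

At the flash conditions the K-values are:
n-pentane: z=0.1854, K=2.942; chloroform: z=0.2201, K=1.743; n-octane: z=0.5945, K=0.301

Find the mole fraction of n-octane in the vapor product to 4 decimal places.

y_n-octane = 0.1935

Newton–Raphson from ψ = 0.5:
  ψ = 0.5000: g = -0.33692, g' = -0.9310 → ψ = 0.1381
  ψ = 0.1381: g = -0.02776, g' = -0.8905 → ψ = 0.1070
  ψ = 0.1070: g = 0.00048, g' = -0.9230 → ψ = 0.1075
Converged at ψ = 0.1075.
Compositions from xᵢ = zᵢ/(1+ψ(Kᵢ−1)), yᵢ = Kᵢxᵢ:
  n-pentane: x = 0.1534, y = 0.4513
  chloroform: x = 0.2038, y = 0.3553
  n-octane: x = 0.6428, y = 0.1935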